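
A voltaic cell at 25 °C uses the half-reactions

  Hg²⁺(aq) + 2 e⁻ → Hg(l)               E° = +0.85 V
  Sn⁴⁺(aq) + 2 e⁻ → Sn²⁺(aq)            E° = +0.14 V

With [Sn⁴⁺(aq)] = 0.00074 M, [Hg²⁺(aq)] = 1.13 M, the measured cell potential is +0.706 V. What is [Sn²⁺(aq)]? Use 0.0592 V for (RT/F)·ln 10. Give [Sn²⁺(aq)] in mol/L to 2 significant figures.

Hg²⁺/Hg is the cathode (higher E°); E°cell = +0.85 − (+0.14) = +0.71 V with n = 2.
Since E = E° − (0.0592/n)·log Q, log Q = n(E° − E)/0.0592 = 0.135.
Balancing electrons gives Hg²⁺(aq) + Sn²⁺(aq) → Hg(l) + Sn⁴⁺(aq); thus Q = [Sn⁴⁺(aq)] / ([Hg²⁺(aq)]·[Sn²⁺(aq)]).
Solving for the unknown gives log [Sn²⁺(aq)] = −3.319, so [Sn²⁺(aq)] ≈ 0.00048 M.

0.00048 M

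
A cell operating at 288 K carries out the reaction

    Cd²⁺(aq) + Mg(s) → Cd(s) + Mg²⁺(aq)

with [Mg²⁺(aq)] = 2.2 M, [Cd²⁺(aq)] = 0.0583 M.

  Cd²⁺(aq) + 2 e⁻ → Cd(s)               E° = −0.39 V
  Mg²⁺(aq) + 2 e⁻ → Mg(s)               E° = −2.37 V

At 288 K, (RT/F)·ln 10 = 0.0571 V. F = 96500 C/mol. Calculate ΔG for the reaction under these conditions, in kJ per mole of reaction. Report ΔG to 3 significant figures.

−373 kJ/mol

E°cell = −0.39 − (−2.37) = +1.98 V; the balanced reaction transfers n = 2 electrons.
Q = [Mg²⁺(aq)] / [Cd²⁺(aq)] = 37.7, so log Q = 1.577 and E = +1.98 − (0.0571/2)(1.577) = +1.9350 V.
ΔG = −nFE = −(2)(96500)(+1.9350) J/mol = −373 kJ/mol.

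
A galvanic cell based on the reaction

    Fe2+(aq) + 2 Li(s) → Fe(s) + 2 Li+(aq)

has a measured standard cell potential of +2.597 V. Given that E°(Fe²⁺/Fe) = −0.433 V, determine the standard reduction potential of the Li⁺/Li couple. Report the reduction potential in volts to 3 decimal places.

−3.030 V

In the reaction as written the Fe²⁺/Fe couple is reduced (cathode) and Li⁺/Li is oxidized (anode), so E°cell = E°(Fe²⁺/Fe) − E°(Li⁺/Li).
E°(Li⁺/Li) = E°(cathode) − E°cell = −0.433 − (+2.597) = −3.030 V.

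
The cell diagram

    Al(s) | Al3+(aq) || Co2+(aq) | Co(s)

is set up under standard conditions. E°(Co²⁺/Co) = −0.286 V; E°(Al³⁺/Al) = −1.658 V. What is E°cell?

By convention the left-hand electrode in cell notation is the anode (oxidation) and the right-hand electrode is the cathode (reduction).
E°cell = E°(right) − E°(left) = −0.286 − (−1.658) = +1.372 V.

+1.372 V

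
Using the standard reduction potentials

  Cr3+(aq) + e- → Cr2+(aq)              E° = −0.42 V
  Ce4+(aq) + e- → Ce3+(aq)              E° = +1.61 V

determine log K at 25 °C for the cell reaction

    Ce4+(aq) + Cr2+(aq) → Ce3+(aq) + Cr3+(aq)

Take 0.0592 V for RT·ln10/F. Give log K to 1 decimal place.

The Ce⁴⁺/Ce³⁺ couple is reduced (cathode); E°cell = +1.61 − (−0.42) = +2.03 V with n = 1.
At equilibrium E = 0, so log K = nE°cell / 0.0592 = (1)(+2.03) / 0.0592 = 34.3.

log K = 34.3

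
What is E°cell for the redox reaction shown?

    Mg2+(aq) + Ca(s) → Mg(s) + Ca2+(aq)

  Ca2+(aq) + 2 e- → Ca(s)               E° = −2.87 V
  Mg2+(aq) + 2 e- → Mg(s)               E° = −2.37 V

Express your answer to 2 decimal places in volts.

In the reaction as written, Mg2+(aq) is reduced (cathode) and Ca2+(aq) is produced by oxidation at the anode.
E°cell = E°(cathode) − E°(anode) = −2.37 − (−2.87) = +0.50 V.

+0.50 V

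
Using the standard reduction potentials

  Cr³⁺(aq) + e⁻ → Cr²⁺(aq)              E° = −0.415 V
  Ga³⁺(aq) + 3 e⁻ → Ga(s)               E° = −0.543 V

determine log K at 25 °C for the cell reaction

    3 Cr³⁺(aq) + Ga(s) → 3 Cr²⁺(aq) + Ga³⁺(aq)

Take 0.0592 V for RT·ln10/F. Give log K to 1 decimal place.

log K = 6.5

The Cr³⁺/Cr²⁺ couple is reduced (cathode); E°cell = −0.415 − (−0.543) = +0.128 V with n = 3.
At equilibrium E = 0, so log K = nE°cell / 0.0592 = (3)(+0.128) / 0.0592 = 6.5.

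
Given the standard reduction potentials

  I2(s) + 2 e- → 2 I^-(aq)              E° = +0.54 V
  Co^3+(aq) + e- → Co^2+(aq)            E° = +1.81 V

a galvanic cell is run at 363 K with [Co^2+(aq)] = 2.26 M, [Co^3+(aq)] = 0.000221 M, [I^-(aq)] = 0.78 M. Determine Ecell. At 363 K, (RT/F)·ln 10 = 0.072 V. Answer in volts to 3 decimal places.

The Co³⁺/Co²⁺ couple has the more positive E°, so it is the cathode; I₂/I⁻ is the anode.
The standard potential is +1.81 − (+0.54) = +1.27 V and the balanced reaction transfers n = 2 electrons.
The balanced reaction is 2 Co^3+(aq) + 2 I^-(aq) → 2 Co^2+(aq) + I2(s), so Q = [Co^2+(aq)]^2 / ([Co^3+(aq)]^2·[I^-(aq)]^2) = 1.72×10^8 and log Q = 8.235.
E = E° − (0.072/n)·log Q = +1.27 − (0.072/2)(8.235) = +0.974 V.

+0.974 V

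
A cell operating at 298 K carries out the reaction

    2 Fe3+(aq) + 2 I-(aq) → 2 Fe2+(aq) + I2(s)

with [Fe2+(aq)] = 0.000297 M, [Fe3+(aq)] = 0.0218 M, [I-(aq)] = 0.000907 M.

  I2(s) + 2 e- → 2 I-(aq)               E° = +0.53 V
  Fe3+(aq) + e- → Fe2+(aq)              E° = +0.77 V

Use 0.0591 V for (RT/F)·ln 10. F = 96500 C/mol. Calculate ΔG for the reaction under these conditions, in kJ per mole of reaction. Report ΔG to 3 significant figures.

−32.9 kJ/mol

E°cell = +0.77 − (+0.53) = +0.24 V; the balanced reaction transfers n = 2 electrons.
Q = [Fe2+(aq)]^2 / ([Fe3+(aq)]^2·[I-(aq)]^2) = 226, so log Q = 2.353 and E = +0.24 − (0.0591/2)(2.353) = +0.1705 V.
Finally ΔG = −nFE = −(2)(96500 C/mol)(+0.1705 V) = −32.9 kJ/mol.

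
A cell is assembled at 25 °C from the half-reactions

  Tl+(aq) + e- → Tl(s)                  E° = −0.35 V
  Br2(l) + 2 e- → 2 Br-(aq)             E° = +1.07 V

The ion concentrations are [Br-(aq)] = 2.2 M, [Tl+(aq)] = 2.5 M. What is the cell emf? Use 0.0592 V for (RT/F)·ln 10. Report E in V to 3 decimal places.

+1.376 V

Since E°(Br₂/Br⁻) > E°(Tl⁺/Tl), Br₂/Br⁻ serves as the cathode.
The standard potential is +1.07 − (−0.35) = +1.42 V and the balanced reaction transfers n = 2 electrons.
For the overall reaction Br2(l) + 2 Tl(s) → 2 Br-(aq) + 2 Tl+(aq), Q = [Br-(aq)]^2·[Tl+(aq)]^2 = 30.3, giving log Q = 1.481.
E = E° − (0.0592/n)·log Q = +1.42 − (0.0592/2)(1.481) = +1.376 V.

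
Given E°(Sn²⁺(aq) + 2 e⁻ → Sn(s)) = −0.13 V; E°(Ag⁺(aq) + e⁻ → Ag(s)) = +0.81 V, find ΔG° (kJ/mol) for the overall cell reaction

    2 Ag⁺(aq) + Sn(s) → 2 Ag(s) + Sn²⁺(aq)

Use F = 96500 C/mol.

−181 kJ/mol

In the reaction as written Ag⁺(aq) is reduced, so the Ag⁺/Ag couple is the cathode and Sn²⁺/Sn is the anode.
E°cell = +0.81 − (−0.13) = +0.94 V; balancing electrons gives n = 2.
ΔG° = −nFE°cell = −(2)(96500)(+0.94) J/mol = −181 kJ/mol.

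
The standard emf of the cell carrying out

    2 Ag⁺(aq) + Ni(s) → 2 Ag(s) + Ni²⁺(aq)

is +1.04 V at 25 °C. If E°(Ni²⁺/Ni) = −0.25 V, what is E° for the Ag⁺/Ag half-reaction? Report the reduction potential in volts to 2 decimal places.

+0.79 V

In the reaction as written the Ag⁺/Ag couple is reduced (cathode) and Ni²⁺/Ni is oxidized (anode), so E°cell = E°(Ag⁺/Ag) − E°(Ni²⁺/Ni).
E°(Ag⁺/Ag) = E°cell + E°(anode) = +1.04 + (−0.25) = +0.79 V.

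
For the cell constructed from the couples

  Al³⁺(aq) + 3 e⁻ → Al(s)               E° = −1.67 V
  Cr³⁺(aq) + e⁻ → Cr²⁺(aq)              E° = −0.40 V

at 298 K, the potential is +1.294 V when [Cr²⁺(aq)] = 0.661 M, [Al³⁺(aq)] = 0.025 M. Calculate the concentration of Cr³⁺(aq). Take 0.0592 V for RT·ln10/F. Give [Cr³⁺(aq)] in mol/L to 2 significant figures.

0.49 M

Cr³⁺/Cr²⁺ is the cathode (higher E°); E°cell = −0.40 − (−1.67) = +1.27 V with n = 3.
Rearranging E = E° − (0.0592/n)·log Q gives log Q = 3(+1.27 − (+1.294))/0.0592 = −1.216.
Balancing electrons gives 3 Cr³⁺(aq) + Al(s) → 3 Cr²⁺(aq) + Al³⁺(aq); thus Q = ([Cr²⁺(aq)]^3·[Al³⁺(aq)]) / [Cr³⁺(aq)]^3.
Isolating [Cr³⁺(aq)] in Q = 10^{−1.216} yields log [Cr³⁺(aq)] = −0.308, i.e. 0.49 M.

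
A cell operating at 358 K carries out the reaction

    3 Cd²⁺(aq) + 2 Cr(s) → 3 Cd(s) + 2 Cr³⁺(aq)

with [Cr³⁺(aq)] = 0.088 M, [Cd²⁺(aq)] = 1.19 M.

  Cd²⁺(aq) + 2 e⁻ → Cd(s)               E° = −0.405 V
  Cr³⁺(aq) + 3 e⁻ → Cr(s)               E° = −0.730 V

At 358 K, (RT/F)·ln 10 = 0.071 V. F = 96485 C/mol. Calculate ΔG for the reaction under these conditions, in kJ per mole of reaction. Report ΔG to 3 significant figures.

E°cell = −0.405 − (−0.730) = +0.325 V; the balanced reaction transfers n = 6 electrons.
Here Q = [Cr³⁺(aq)]^2 / [Cd²⁺(aq)]^3 = 0.0046 (log Q = −2.338), giving E = +0.325 − (0.071/6)·(−2.338) = +0.3527 V.
Then ΔG = −nFE = −6 × 96485 × +0.3527 J/mol = −204 kJ/mol.

−204 kJ/mol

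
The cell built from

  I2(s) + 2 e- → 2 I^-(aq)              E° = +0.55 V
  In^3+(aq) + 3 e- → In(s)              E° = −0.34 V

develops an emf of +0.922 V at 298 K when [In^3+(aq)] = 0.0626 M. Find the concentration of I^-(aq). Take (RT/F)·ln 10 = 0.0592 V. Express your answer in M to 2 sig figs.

0.73 M

The I₂/I⁻ couple has the larger reduction potential, so it is the cathode: E°cell = +0.55 − (−0.34) = +0.89 V and n = 6.
From the Nernst equation, log Q = n(E° − E)/0.0592 = 6·(+0.89 − (+0.922))/0.0592 = −3.243.
For 3 I2(s) + 2 In(s) → 6 I^-(aq) + 2 In^3+(aq), the reaction quotient is Q = [I^-(aq)]^6·[In^3+(aq)]^2.
Substituting the known concentrations and solving, log [I^-(aq)] = −0.139 and [I^-(aq)] = 0.73 M.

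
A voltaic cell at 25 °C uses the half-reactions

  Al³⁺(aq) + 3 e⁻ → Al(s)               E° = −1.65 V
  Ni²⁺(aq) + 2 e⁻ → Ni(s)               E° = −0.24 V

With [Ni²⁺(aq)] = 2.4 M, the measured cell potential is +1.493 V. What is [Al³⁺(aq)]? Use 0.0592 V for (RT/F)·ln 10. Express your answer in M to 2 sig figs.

0.00023 M

With Ni²⁺/Ni at the cathode and Al³⁺/Al at the anode, E°cell = −0.24 − (−1.65) = +1.41 V (n = 6).
From the Nernst equation, log Q = n(E° − E)/0.0592 = 6·(+1.41 − (+1.493))/0.0592 = −8.412.
For 3 Ni²⁺(aq) + 2 Al(s) → 3 Ni(s) + 2 Al³⁺(aq), the reaction quotient is Q = [Al³⁺(aq)]^2 / [Ni²⁺(aq)]^3.
Substituting the known concentrations and solving, log [Al³⁺(aq)] = −3.636 and [Al³⁺(aq)] = 0.00023 M.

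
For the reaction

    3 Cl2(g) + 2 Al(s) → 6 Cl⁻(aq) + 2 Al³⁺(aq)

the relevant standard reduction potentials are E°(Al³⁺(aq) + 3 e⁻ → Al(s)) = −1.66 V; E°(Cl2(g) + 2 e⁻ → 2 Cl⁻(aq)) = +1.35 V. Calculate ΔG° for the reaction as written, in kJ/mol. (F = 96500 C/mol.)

In the reaction as written Cl2(g) is reduced, so the Cl₂/Cl⁻ couple is the cathode and Al³⁺/Al is the anode.
E°cell = +1.35 − (−1.66) = +3.01 V; balancing electrons gives n = 6.
ΔG° = −nFE°cell = −(6)(96500)(+3.01) J/mol = −1743 kJ/mol.

−1743 kJ/mol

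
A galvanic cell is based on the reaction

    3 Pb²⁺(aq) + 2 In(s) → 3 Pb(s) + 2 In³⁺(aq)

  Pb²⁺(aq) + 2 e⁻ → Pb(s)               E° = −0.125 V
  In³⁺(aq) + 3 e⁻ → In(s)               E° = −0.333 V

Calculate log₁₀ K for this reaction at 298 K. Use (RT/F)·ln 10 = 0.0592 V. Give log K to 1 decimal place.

The Pb²⁺/Pb couple is reduced (cathode); E°cell = −0.125 − (−0.333) = +0.208 V with n = 6.
At equilibrium E = 0, so log K = nE°cell / 0.0592 = (6)(+0.208) / 0.0592 = 21.1.

log K = 21.1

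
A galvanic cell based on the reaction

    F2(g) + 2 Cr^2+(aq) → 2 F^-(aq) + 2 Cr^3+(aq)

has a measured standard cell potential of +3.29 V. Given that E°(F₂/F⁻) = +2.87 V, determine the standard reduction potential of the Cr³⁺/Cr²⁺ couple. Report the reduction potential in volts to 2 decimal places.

In the reaction as written the F₂/F⁻ couple is reduced (cathode) and Cr³⁺/Cr²⁺ is oxidized (anode), so E°cell = E°(F₂/F⁻) − E°(Cr³⁺/Cr²⁺).
E°(Cr³⁺/Cr²⁺) = E°(cathode) − E°cell = +2.87 − (+3.29) = −0.42 V.

−0.42 V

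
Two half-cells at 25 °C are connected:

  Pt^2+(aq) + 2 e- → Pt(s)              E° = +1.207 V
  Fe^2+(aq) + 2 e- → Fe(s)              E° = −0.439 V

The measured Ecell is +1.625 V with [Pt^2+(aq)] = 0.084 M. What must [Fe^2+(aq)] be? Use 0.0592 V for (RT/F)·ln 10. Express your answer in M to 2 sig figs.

Pt²⁺/Pt is the cathode (higher E°); E°cell = +1.207 − (−0.439) = +1.646 V with n = 2.
From the Nernst equation, log Q = n(E° − E)/0.0592 = 2·(+1.646 − (+1.625))/0.0592 = 0.709.
The balanced reaction is Pt^2+(aq) + Fe(s) → Pt(s) + Fe^2+(aq), so Q = [Fe^2+(aq)] / [Pt^2+(aq)].
Solving for the unknown gives log [Fe^2+(aq)] = −0.367, so [Fe^2+(aq)] ≈ 0.43 M.

0.43 M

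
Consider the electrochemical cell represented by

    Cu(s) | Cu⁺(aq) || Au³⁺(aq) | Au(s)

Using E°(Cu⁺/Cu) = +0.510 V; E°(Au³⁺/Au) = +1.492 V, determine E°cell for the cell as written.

By convention the left-hand electrode in cell notation is the anode (oxidation) and the right-hand electrode is the cathode (reduction).
E°cell = E°(right) − E°(left) = +1.492 − (+0.510) = +0.982 V.

+0.982 V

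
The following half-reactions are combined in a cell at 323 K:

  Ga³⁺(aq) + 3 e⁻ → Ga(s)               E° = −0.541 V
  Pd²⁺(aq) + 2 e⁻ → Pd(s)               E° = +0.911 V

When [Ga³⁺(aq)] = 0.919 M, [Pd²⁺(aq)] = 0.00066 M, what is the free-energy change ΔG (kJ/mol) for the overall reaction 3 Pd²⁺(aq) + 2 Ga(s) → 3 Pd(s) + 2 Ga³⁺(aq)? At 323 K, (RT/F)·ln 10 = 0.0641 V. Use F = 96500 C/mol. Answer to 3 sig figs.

The standard cell potential is +0.911 − (−0.541) = +1.452 V, with n = 6 electrons in the balanced equation.
Q = [Ga³⁺(aq)]^2 / [Pd²⁺(aq)]^3 = 2.94×10^9, so log Q = 9.468 and E = +1.452 − (0.0641/6)(9.468) = +1.3509 V.
Then ΔG = −nFE = −6 × 96500 × +1.3509 J/mol = −782 kJ/mol.

−782 kJ/mol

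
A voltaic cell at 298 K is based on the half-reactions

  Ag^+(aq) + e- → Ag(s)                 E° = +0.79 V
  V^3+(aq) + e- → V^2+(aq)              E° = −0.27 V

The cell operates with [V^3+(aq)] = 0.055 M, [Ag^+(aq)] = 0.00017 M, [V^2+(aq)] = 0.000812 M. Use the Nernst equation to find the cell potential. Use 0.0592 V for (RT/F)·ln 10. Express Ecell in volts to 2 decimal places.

Ag⁺/Ag is reduced (cathode, E° = +0.79 V) and V³⁺/V²⁺ is oxidized (anode).
E°cell = E°cat − E°an = +0.79 − (−0.27) = +1.06 V; n = 1.
Balancing gives Ag^+(aq) + V^2+(aq) → Ag(s) + V^3+(aq); hence Q = [V^3+(aq)] / ([Ag^+(aq)]·[V^2+(aq)]) = 3.98×10^5 (log Q = 5.600).
By the Nernst equation, E = +1.06 − (0.0592/1)·(5.600) = +0.73 V.

+0.73 V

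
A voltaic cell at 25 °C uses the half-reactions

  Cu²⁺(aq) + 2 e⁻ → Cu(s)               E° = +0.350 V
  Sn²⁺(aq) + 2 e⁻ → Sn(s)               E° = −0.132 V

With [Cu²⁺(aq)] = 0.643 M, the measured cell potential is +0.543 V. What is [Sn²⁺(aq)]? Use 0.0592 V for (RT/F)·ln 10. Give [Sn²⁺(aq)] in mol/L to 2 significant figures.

0.0056 M

Cu²⁺/Cu is the cathode (higher E°); E°cell = +0.350 − (−0.132) = +0.482 V with n = 2.
From the Nernst equation, log Q = n(E° − E)/0.0592 = 2·(+0.482 − (+0.543))/0.0592 = −2.061.
For Cu²⁺(aq) + Sn(s) → Cu(s) + Sn²⁺(aq), the reaction quotient is Q = [Sn²⁺(aq)] / [Cu²⁺(aq)].
Solving for the unknown gives log [Sn²⁺(aq)] = −2.253, so [Sn²⁺(aq)] ≈ 0.0056 M.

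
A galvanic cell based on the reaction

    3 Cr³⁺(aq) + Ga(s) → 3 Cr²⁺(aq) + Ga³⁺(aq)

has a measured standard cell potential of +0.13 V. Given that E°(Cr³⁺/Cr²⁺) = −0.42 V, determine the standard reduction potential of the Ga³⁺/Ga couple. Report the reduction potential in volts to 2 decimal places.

−0.55 V

In the reaction as written the Cr³⁺/Cr²⁺ couple is reduced (cathode) and Ga³⁺/Ga is oxidized (anode), so E°cell = E°(Cr³⁺/Cr²⁺) − E°(Ga³⁺/Ga).
E°(Ga³⁺/Ga) = E°(cathode) − E°cell = −0.42 − (+0.13) = −0.55 V.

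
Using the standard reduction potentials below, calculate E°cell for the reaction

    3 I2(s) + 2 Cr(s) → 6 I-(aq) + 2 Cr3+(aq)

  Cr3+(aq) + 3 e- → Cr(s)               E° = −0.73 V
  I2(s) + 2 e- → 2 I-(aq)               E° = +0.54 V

+1.27 V

I2(s) gains electrons, so the I₂/I⁻ couple is the cathode; the Cr³⁺/Cr couple is the anode.
E°cell = E°(cathode) − E°(anode) = +0.54 − (−0.73) = +1.27 V.
The positive value indicates the reaction is spontaneous as written.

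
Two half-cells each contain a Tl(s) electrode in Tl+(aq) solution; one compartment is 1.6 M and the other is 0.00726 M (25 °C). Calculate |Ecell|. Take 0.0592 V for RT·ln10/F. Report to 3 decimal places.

For a concentration cell E°cell = 0, since both electrodes use the same couple.
The compartment with the higher Tl+(aq) concentration (1.6 M) acts as the cathode; ions are reduced there and produced at the dilute (0.00726 M) anode.
With n = 1, Ecell = −(0.0592/1)·log([dilute]/[conc]) = −(0.0592/1)·log(0.00726/1.6) = +0.139 V.

0.139 V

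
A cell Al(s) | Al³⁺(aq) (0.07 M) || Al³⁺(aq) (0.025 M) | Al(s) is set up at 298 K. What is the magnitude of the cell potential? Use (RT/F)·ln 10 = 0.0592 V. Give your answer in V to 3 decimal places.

0.009 V

For a concentration cell E°cell = 0, since both electrodes use the same couple.
The compartment with the higher Al³⁺(aq) concentration (0.07 M) acts as the cathode; ions are reduced there and produced at the dilute (0.025 M) anode.
With n = 3, Ecell = −(0.0592/3)·log([dilute]/[conc]) = −(0.0592/3)·log(0.025/0.07) = +0.009 V.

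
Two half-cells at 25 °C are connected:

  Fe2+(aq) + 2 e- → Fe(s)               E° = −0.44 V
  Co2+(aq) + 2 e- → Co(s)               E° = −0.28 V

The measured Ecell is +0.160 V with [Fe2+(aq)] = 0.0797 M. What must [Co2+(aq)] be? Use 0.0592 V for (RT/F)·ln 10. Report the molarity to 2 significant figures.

0.080 M

The Co²⁺/Co couple has the larger reduction potential, so it is the cathode: E°cell = −0.28 − (−0.44) = +0.16 V and n = 2.
From the Nernst equation, log Q = n(E° − E)/0.0592 = 2·(+0.16 − (+0.160))/0.0592 = 0.000.
The balanced reaction is Co2+(aq) + Fe(s) → Co(s) + Fe2+(aq), so Q = [Fe2+(aq)] / [Co2+(aq)].
Substituting the known concentrations and solving, log [Co2+(aq)] = −1.099 and [Co2+(aq)] = 0.080 M.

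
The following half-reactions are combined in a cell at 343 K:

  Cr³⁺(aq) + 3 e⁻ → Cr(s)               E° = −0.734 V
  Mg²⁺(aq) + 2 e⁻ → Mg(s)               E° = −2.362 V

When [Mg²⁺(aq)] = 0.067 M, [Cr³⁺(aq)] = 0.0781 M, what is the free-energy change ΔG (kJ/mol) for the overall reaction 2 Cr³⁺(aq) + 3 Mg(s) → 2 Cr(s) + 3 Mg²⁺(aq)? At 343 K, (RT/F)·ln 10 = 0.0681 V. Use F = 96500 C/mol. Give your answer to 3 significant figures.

−951 kJ/mol

The standard cell potential is −0.734 − (−2.362) = +1.628 V, with n = 6 electrons in the balanced equation.
Here Q = [Mg²⁺(aq)]^3 / [Cr³⁺(aq)]^2 = 0.0493 (log Q = −1.307), giving E = +1.628 − (0.0681/6)·(−1.307) = +1.6428 V.
Finally ΔG = −nFE = −(6)(96500 C/mol)(+1.6428 V) = −951 kJ/mol.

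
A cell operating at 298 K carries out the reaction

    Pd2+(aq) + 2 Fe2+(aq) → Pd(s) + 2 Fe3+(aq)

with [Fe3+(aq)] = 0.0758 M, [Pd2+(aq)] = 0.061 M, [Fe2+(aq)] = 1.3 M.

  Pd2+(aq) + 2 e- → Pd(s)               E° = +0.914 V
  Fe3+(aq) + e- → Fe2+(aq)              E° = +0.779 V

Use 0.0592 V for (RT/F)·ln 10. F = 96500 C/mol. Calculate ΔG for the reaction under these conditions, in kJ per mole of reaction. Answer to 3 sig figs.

E°cell = +0.914 − (+0.779) = +0.135 V; the balanced reaction transfers n = 2 electrons.
Q = [Fe3+(aq)]^2 / ([Pd2+(aq)]·[Fe2+(aq)]^2) = 0.0557, so log Q = −1.254 and E = +0.135 − (0.0592/2)(−1.254) = +0.1721 V.
ΔG = −nFE = −(2)(96500)(+0.1721) J/mol = −33.2 kJ/mol.

−33.2 kJ/mol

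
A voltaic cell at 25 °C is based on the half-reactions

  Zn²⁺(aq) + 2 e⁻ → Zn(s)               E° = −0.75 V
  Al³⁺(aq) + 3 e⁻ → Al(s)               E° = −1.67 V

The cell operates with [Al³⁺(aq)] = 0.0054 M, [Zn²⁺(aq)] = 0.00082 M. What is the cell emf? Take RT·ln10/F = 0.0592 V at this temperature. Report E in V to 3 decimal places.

The Zn²⁺/Zn couple has the more positive E°, so it is the cathode; Al³⁺/Al is the anode.
E°cell = E°cat − E°an = −0.75 − (−1.67) = +0.92 V; n = 6.
The balanced reaction is 3 Zn²⁺(aq) + 2 Al(s) → 3 Zn(s) + 2 Al³⁺(aq), so Q = [Al³⁺(aq)]^2 / [Zn²⁺(aq)]^3 = 5.29×10^4 and log Q = 4.723.
Applying E = E° − (RT ln10/nF)·log Q gives +0.92 − (0.0592/6)(4.723) = +0.873 V.

+0.873 V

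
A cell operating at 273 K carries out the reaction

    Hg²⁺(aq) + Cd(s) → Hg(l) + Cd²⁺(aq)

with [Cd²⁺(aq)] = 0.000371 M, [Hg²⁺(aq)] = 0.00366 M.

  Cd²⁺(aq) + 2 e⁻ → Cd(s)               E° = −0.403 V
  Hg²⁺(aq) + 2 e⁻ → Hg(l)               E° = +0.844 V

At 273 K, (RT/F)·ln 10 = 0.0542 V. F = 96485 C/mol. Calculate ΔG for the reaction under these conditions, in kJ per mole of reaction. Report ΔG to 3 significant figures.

With Hg²⁺/Hg reduced at the cathode, E°cell = +0.844 − (−0.403) = +1.247 V and n = 2.
The reaction quotient is [Cd²⁺(aq)] / [Hg²⁺(aq)] = 0.101; by Nernst, E = +1.247 − (0.0542/2)(−0.994) = +1.2739 V.
ΔG = −nFE = −(2)(96485)(+1.2739) J/mol = −246 kJ/mol.

−246 kJ/mol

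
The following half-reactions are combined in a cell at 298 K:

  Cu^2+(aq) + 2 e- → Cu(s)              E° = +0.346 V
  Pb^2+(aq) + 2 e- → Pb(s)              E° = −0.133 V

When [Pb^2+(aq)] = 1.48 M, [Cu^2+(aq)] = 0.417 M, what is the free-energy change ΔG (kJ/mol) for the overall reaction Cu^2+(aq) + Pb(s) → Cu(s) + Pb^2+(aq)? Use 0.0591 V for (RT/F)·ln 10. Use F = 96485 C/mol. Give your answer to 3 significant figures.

With Cu²⁺/Cu reduced at the cathode, E°cell = +0.346 − (−0.133) = +0.479 V and n = 2.
Q = [Pb^2+(aq)] / [Cu^2+(aq)] = 3.55, so log Q = 0.550 and E = +0.479 − (0.0591/2)(0.550) = +0.4627 V.
Finally ΔG = −nFE = −(2)(96485 C/mol)(+0.4627 V) = −89.3 kJ/mol.

−89.3 kJ/mol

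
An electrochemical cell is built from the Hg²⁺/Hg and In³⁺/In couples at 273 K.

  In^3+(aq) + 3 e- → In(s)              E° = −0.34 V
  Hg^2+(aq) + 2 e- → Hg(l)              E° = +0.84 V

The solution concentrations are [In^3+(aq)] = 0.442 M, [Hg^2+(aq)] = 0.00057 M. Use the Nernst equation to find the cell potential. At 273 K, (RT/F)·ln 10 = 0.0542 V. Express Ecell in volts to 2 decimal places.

The Hg²⁺/Hg couple has the more positive E°, so it is the cathode; In³⁺/In is the anode.
E°cell = +0.84 − (−0.34) = +1.18 V, with n = 6 electrons transferred.
The balanced reaction is 3 Hg^2+(aq) + 2 In(s) → 3 Hg(l) + 2 In^3+(aq), so Q = [In^3+(aq)]^2 / [Hg^2+(aq)]^3 = 1.05×10^9 and log Q = 9.023.
E = E° − (0.0542/n)·log Q = +1.18 − (0.0542/6)(9.023) = +1.10 V.

+1.10 V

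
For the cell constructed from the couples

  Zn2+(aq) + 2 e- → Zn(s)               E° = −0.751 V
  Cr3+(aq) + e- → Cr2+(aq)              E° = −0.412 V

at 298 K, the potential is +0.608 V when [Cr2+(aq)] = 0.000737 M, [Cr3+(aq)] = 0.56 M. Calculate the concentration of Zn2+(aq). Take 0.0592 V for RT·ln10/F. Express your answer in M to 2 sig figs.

The Cr³⁺/Cr²⁺ couple has the larger reduction potential, so it is the cathode: E°cell = −0.412 − (−0.751) = +0.339 V and n = 2.
Rearranging E = E° − (0.0592/n)·log Q gives log Q = 2(+0.339 − (+0.608))/0.0592 = −9.088.
For 2 Cr3+(aq) + Zn(s) → 2 Cr2+(aq) + Zn2+(aq), the reaction quotient is Q = ([Cr2+(aq)]^2·[Zn2+(aq)]) / [Cr3+(aq)]^2.
Substituting the known concentrations and solving, log [Zn2+(aq)] = −3.327 and [Zn2+(aq)] = 0.00047 M.

0.00047 M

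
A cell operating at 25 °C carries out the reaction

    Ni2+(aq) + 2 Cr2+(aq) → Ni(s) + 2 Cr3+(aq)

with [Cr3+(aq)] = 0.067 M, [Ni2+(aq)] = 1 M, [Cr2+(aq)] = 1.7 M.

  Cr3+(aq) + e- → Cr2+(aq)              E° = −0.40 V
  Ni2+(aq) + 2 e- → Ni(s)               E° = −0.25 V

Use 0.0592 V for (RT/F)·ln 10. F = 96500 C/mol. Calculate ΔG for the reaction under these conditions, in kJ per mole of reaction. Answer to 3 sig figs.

−45.0 kJ/mol

E°cell = −0.25 − (−0.40) = +0.15 V; the balanced reaction transfers n = 2 electrons.
The reaction quotient is [Cr3+(aq)]^2 / ([Ni2+(aq)]·[Cr2+(aq)]^2) = 0.00155; by Nernst, E = +0.15 − (0.0592/2)(−2.809) = +0.2331 V.
Finally ΔG = −nFE = −(2)(96500 C/mol)(+0.2331 V) = −45.0 kJ/mol.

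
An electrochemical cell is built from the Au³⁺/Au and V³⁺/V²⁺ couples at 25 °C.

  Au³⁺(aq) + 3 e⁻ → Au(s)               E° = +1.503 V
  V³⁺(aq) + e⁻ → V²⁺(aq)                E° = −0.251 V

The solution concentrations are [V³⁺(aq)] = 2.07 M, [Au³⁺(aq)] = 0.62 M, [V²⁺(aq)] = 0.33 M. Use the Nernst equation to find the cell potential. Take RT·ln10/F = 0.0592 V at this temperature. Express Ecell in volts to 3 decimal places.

The Au³⁺/Au couple has the more positive E°, so it is the cathode; V³⁺/V²⁺ is the anode.
E°cell = E°cat − E°an = +1.503 − (−0.251) = +1.754 V; n = 3.
For the overall reaction Au³⁺(aq) + 3 V²⁺(aq) → Au(s) + 3 V³⁺(aq), Q = [V³⁺(aq)]^3 / ([Au³⁺(aq)]·[V²⁺(aq)]^3) = 398, giving log Q = 2.600.
Applying E = E° − (RT ln10/nF)·log Q gives +1.754 − (0.0592/3)(2.600) = +1.703 V.

+1.703 V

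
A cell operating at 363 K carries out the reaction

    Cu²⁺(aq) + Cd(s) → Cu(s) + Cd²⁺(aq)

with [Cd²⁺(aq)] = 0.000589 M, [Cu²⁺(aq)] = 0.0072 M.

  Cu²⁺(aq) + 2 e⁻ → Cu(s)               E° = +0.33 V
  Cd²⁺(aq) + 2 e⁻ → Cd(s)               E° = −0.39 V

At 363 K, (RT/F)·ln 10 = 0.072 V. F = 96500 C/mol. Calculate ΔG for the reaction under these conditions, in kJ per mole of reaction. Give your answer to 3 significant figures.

With Cu²⁺/Cu reduced at the cathode, E°cell = +0.33 − (−0.39) = +0.72 V and n = 2.
Here Q = [Cd²⁺(aq)] / [Cu²⁺(aq)] = 0.0818 (log Q = −1.087), giving E = +0.72 − (0.072/2)·(−1.087) = +0.7591 V.
Finally ΔG = −nFE = −(2)(96500 C/mol)(+0.7591 V) = −147 kJ/mol.

−147 kJ/mol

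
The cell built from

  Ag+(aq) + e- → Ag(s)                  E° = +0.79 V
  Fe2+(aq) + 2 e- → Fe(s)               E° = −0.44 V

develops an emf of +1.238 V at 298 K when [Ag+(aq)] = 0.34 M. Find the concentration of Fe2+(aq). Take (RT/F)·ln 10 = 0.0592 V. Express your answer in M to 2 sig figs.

With Ag⁺/Ag at the cathode and Fe²⁺/Fe at the anode, E°cell = +0.79 − (−0.44) = +1.23 V (n = 2).
From the Nernst equation, log Q = n(E° − E)/0.0592 = 2·(+1.23 − (+1.238))/0.0592 = −0.270.
For 2 Ag+(aq) + Fe(s) → 2 Ag(s) + Fe2+(aq), the reaction quotient is Q = [Fe2+(aq)] / [Ag+(aq)]^2.
Isolating [Fe2+(aq)] in Q = 10^{−0.270} yields log [Fe2+(aq)] = −1.207, i.e. 0.062 M.

0.062 M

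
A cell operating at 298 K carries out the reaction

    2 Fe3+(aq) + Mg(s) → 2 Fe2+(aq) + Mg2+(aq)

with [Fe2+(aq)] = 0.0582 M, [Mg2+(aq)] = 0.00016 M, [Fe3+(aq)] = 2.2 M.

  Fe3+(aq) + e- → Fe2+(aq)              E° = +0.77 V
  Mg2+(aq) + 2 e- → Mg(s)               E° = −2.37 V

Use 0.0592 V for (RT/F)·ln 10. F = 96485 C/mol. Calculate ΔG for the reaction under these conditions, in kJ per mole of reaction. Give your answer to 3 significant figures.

−646 kJ/mol

E°cell = +0.77 − (−2.37) = +3.14 V; the balanced reaction transfers n = 2 electrons.
Q = ([Fe2+(aq)]^2·[Mg2+(aq)]) / [Fe3+(aq)]^2 = 1.12×10^−7, so log Q = −6.951 and E = +3.14 − (0.0592/2)(−6.951) = +3.3457 V.
Then ΔG = −nFE = −2 × 96485 × +3.3457 J/mol = −646 kJ/mol.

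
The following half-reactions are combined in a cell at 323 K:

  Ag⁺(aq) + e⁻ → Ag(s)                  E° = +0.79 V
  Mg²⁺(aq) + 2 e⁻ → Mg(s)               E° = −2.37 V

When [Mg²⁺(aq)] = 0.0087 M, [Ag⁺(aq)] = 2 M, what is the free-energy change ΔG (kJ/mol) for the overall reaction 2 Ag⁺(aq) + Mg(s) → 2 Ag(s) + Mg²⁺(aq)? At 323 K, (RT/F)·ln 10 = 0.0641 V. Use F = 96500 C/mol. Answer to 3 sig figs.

−626 kJ/mol

E°cell = +0.79 − (−2.37) = +3.16 V; the balanced reaction transfers n = 2 electrons.
Here Q = [Mg²⁺(aq)] / [Ag⁺(aq)]^2 = 0.00217 (log Q = −2.663), giving E = +3.16 − (0.0641/2)·(−2.663) = +3.2453 V.
Finally ΔG = −nFE = −(2)(96500 C/mol)(+3.2453 V) = −626 kJ/mol.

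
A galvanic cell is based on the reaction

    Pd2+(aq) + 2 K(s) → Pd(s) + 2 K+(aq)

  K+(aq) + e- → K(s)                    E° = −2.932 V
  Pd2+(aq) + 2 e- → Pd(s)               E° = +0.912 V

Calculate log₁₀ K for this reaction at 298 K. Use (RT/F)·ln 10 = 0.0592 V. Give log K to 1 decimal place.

log K = 129.9

The Pd²⁺/Pd couple is reduced (cathode); E°cell = +0.912 − (−2.932) = +3.844 V with n = 2.
At equilibrium E = 0, so log K = nE°cell / 0.0592 = (2)(+3.844) / 0.0592 = 129.9.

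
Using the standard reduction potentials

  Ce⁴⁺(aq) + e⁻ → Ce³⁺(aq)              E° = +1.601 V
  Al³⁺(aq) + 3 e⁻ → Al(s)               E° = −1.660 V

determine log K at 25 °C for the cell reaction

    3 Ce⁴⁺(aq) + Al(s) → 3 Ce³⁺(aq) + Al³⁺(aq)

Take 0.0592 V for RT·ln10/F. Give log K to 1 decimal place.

The Ce⁴⁺/Ce³⁺ couple is reduced (cathode); E°cell = +1.601 − (−1.660) = +3.261 V with n = 3.
At equilibrium E = 0, so log K = nE°cell / 0.0592 = (3)(+3.261) / 0.0592 = 165.3.

log K = 165.3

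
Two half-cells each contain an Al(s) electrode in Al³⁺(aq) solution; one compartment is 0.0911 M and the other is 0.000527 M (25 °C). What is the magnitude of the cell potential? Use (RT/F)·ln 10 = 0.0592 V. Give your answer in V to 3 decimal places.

0.044 V

For a concentration cell E°cell = 0, since both electrodes use the same couple.
The compartment with the higher Al³⁺(aq) concentration (0.0911 M) acts as the cathode; ions are reduced there and produced at the dilute (0.000527 M) anode.
With n = 3, Ecell = −(0.0592/3)·log([dilute]/[conc]) = −(0.0592/3)·log(0.000527/0.0911) = +0.044 V.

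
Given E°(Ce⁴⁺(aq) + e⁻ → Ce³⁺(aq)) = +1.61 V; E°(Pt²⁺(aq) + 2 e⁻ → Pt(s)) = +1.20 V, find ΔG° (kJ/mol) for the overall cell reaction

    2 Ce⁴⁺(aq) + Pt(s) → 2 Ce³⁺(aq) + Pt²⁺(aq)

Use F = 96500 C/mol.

In the reaction as written Ce⁴⁺(aq) is reduced, so the Ce⁴⁺/Ce³⁺ couple is the cathode and Pt²⁺/Pt is the anode.
E°cell = +1.61 − (+1.20) = +0.41 V; balancing electrons gives n = 2.
ΔG° = −nFE°cell = −(2)(96500)(+0.41) J/mol = −79.1 kJ/mol.

−79.1 kJ/mol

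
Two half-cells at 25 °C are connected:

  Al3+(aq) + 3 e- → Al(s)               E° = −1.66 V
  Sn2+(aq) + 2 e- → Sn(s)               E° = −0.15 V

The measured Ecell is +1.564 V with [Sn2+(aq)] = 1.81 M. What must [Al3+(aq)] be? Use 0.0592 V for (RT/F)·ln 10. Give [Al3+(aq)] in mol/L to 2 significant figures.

With Sn²⁺/Sn at the cathode and Al³⁺/Al at the anode, E°cell = −0.15 − (−1.66) = +1.51 V (n = 6).
Since E = E° − (0.0592/n)·log Q, log Q = n(E° − E)/0.0592 = −5.473.
Balancing electrons gives 3 Sn2+(aq) + 2 Al(s) → 3 Sn(s) + 2 Al3+(aq); thus Q = [Al3+(aq)]^2 / [Sn2+(aq)]^3.
Isolating [Al3+(aq)] in Q = 10^{−5.473} yields log [Al3+(aq)] = −2.350, i.e. 0.0045 M.

0.0045 M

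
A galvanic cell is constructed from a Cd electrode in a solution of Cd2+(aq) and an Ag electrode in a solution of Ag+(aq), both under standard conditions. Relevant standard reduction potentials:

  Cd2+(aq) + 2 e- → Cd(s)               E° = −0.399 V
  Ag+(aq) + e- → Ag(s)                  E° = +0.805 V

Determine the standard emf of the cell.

+1.204 V

The Ag⁺/Ag couple has the higher E°, so Ag ion is reduced (cathode) and Cd is oxidized (anode).
E°cell = E°(cathode) − E°(anode) = +0.805 − (−0.399) = +1.204 V.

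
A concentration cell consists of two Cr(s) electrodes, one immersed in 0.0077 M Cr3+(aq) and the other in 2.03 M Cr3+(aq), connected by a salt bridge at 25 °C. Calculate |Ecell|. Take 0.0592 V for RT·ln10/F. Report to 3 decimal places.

For a concentration cell E°cell = 0, since both electrodes use the same couple.
The compartment with the higher Cr3+(aq) concentration (2.03 M) acts as the cathode; ions are reduced there and produced at the dilute (0.0077 M) anode.
With n = 3, Ecell = −(0.0592/3)·log([dilute]/[conc]) = −(0.0592/3)·log(0.0077/2.03) = +0.048 V.

0.048 V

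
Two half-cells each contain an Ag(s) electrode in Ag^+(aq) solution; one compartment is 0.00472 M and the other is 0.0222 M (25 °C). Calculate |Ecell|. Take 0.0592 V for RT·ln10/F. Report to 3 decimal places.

For a concentration cell E°cell = 0, since both electrodes use the same couple.
The compartment with the higher Ag^+(aq) concentration (0.0222 M) acts as the cathode; ions are reduced there and produced at the dilute (0.00472 M) anode.
With n = 1, Ecell = −(0.0592/1)·log([dilute]/[conc]) = −(0.0592/1)·log(0.00472/0.0222) = +0.040 V.

0.040 V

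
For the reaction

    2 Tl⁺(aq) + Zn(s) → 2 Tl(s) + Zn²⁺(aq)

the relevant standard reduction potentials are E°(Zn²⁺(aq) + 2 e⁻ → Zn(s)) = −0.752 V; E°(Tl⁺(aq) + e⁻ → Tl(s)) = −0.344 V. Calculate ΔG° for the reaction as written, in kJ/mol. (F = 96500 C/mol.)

In the reaction as written Tl⁺(aq) is reduced, so the Tl⁺/Tl couple is the cathode and Zn²⁺/Zn is the anode.
E°cell = −0.344 − (−0.752) = +0.408 V; balancing electrons gives n = 2.
ΔG° = −nFE°cell = −(2)(96500)(+0.408) J/mol = −78.7 kJ/mol.

−78.7 kJ/mol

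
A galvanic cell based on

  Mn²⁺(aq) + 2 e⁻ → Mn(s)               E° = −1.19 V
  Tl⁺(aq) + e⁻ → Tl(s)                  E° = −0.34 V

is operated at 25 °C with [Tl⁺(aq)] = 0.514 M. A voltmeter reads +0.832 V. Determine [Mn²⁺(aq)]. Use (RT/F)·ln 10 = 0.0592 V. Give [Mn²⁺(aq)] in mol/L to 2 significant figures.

The Tl⁺/Tl couple has the larger reduction potential, so it is the cathode: E°cell = −0.34 − (−1.19) = +0.85 V and n = 2.
Rearranging E = E° − (0.0592/n)·log Q gives log Q = 2(+0.85 − (+0.832))/0.0592 = 0.608.
For 2 Tl⁺(aq) + Mn(s) → 2 Tl(s) + Mn²⁺(aq), the reaction quotient is Q = [Mn²⁺(aq)] / [Tl⁺(aq)]^2.
Substituting the known concentrations and solving, log [Mn²⁺(aq)] = 0.030 and [Mn²⁺(aq)] = 1.1 M.

1.1 M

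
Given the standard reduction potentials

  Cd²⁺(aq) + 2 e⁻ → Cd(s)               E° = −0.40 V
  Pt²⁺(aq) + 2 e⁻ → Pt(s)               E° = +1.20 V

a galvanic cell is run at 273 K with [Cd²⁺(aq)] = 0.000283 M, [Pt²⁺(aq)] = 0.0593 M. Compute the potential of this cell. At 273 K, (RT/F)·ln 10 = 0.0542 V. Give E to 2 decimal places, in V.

Since E°(Pt²⁺/Pt) > E°(Cd²⁺/Cd), Pt²⁺/Pt serves as the cathode.
E°cell = E°cat − E°an = +1.20 − (−0.40) = +1.60 V; n = 2.
Balancing gives Pt²⁺(aq) + Cd(s) → Pt(s) + Cd²⁺(aq); hence Q = [Cd²⁺(aq)] / [Pt²⁺(aq)] = 0.00477 (log Q = −2.321).
E = E° − (0.0542/n)·log Q = +1.60 − (0.0542/2)(−2.321) = +1.66 V.

+1.66 V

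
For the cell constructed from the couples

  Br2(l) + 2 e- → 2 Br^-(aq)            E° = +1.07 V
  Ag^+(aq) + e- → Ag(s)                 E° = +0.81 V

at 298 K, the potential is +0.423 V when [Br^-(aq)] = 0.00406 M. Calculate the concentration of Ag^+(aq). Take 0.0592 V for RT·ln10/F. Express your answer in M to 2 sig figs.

0.43 M

The Br₂/Br⁻ couple has the larger reduction potential, so it is the cathode: E°cell = +1.07 − (+0.81) = +0.26 V and n = 2.
Since E = E° − (0.0592/n)·log Q, log Q = n(E° − E)/0.0592 = −5.507.
For Br2(l) + 2 Ag(s) → 2 Br^-(aq) + 2 Ag^+(aq), the reaction quotient is Q = [Br^-(aq)]^2·[Ag^+(aq)]^2.
Substituting the known concentrations and solving, log [Ag^+(aq)] = −0.362 and [Ag^+(aq)] = 0.43 M.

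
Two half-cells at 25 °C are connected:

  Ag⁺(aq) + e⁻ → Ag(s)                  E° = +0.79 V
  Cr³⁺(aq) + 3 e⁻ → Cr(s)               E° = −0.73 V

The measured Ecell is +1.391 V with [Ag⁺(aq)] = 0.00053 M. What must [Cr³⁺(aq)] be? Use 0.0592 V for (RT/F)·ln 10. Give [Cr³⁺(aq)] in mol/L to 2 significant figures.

The Ag⁺/Ag couple has the larger reduction potential, so it is the cathode: E°cell = +0.79 − (−0.73) = +1.52 V and n = 3.
Since E = E° − (0.0592/n)·log Q, log Q = n(E° − E)/0.0592 = 6.537.
Balancing electrons gives 3 Ag⁺(aq) + Cr(s) → 3 Ag(s) + Cr³⁺(aq); thus Q = [Cr³⁺(aq)] / [Ag⁺(aq)]^3.
Isolating [Cr³⁺(aq)] in Q = 10^{6.537} yields log [Cr³⁺(aq)] = −3.290, i.e. 0.00051 M.

0.00051 M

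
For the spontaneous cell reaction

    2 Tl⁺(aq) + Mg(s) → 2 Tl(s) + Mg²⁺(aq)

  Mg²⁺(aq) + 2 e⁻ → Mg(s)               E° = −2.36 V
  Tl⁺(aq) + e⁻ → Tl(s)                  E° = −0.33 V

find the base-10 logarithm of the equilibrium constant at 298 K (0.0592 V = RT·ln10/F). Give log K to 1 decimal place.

The Tl⁺/Tl couple is reduced (cathode); E°cell = −0.33 − (−2.36) = +2.03 V with n = 2.
At equilibrium E = 0, so log K = nE°cell / 0.0592 = (2)(+2.03) / 0.0592 = 68.6.

log K = 68.6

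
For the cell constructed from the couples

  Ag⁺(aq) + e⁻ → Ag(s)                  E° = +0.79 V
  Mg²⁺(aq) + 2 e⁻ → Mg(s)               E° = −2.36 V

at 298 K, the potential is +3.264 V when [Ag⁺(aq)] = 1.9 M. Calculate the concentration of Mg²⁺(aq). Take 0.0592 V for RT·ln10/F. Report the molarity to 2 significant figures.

With Ag⁺/Ag at the cathode and Mg²⁺/Mg at the anode, E°cell = +0.79 − (−2.36) = +3.15 V (n = 2).
Rearranging E = E° − (0.0592/n)·log Q gives log Q = 2(+3.15 − (+3.264))/0.0592 = −3.851.
The balanced reaction is 2 Ag⁺(aq) + Mg(s) → 2 Ag(s) + Mg²⁺(aq), so Q = [Mg²⁺(aq)] / [Ag⁺(aq)]^2.
Isolating [Mg²⁺(aq)] in Q = 10^{−3.851} yields log [Mg²⁺(aq)] = −3.293, i.e. 0.00051 M.

0.00051 M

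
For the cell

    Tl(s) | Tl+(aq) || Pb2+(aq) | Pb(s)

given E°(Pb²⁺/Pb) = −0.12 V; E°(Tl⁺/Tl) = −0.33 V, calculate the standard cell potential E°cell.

By convention the left-hand electrode in cell notation is the anode (oxidation) and the right-hand electrode is the cathode (reduction).
E°cell = E°(right) − E°(left) = −0.12 − (−0.33) = +0.21 V.

+0.21 V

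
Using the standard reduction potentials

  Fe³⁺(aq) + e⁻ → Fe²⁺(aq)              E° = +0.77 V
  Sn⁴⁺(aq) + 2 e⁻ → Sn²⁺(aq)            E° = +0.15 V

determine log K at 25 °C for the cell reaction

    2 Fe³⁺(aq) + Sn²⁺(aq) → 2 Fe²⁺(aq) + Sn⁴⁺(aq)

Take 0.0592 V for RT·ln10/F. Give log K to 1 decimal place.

log K = 20.9

The Fe³⁺/Fe²⁺ couple is reduced (cathode); E°cell = +0.77 − (+0.15) = +0.62 V with n = 2.
At equilibrium E = 0, so log K = nE°cell / 0.0592 = (2)(+0.62) / 0.0592 = 20.9.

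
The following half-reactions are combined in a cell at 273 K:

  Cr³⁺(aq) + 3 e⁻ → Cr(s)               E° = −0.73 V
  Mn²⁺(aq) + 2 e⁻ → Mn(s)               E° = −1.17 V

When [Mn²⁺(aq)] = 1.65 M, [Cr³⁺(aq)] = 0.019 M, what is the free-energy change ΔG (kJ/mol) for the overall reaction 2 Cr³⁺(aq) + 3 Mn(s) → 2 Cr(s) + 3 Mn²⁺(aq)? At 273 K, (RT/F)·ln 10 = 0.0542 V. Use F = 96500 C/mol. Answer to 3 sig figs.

E°cell = −0.73 − (−1.17) = +0.44 V; the balanced reaction transfers n = 6 electrons.
The reaction quotient is [Mn²⁺(aq)]^3 / [Cr³⁺(aq)]^2 = 1.24×10^4; by Nernst, E = +0.44 − (0.0542/6)(4.095) = +0.4030 V.
ΔG = −nFE = −(6)(96500)(+0.4030) J/mol = −233 kJ/mol.

−233 kJ/mol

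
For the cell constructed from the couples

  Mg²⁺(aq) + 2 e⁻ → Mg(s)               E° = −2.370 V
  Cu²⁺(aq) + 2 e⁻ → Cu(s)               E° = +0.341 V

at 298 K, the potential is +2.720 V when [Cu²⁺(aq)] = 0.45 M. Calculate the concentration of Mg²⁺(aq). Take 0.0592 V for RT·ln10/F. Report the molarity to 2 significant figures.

With Cu²⁺/Cu at the cathode and Mg²⁺/Mg at the anode, E°cell = +0.341 − (−2.370) = +2.711 V (n = 2).
From the Nernst equation, log Q = n(E° − E)/0.0592 = 2·(+2.711 − (+2.720))/0.0592 = −0.304.
For Cu²⁺(aq) + Mg(s) → Cu(s) + Mg²⁺(aq), the reaction quotient is Q = [Mg²⁺(aq)] / [Cu²⁺(aq)].
Substituting the known concentrations and solving, log [Mg²⁺(aq)] = −0.651 and [Mg²⁺(aq)] = 0.22 M.

0.22 M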